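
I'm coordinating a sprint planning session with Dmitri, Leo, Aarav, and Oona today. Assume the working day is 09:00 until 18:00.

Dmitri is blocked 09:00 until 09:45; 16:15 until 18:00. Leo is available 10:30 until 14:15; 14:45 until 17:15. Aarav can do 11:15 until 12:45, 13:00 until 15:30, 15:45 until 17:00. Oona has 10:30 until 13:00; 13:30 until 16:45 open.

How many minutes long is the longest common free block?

90

Dmitri free: 09:45-16:15 (invert busy blocks within the working day).
Leo free: 10:30-14:15, 14:45-17:15.
Aarav free: 11:15-12:45, 13:00-15:30, 15:45-17:00.
Oona free: 10:30-13:00, 13:30-16:45.
Dmitri ∩ Leo: 10:30-14:15, 14:45-16:15.
Dmitri ∩ Leo ∩ Aarav: 11:15-12:45, 13:00-14:15, 14:45-15:30, 15:45-16:15.
Dmitri ∩ Leo ∩ Aarav ∩ Oona: 11:15-12:45, 13:30-14:15, 14:45-15:30, 15:45-16:15.
So the common availability across everyone is 11:15-12:45, 13:30-14:15, 14:45-15:30, 15:45-16:15.
The longest is 11:15-12:45 at 90 minutes.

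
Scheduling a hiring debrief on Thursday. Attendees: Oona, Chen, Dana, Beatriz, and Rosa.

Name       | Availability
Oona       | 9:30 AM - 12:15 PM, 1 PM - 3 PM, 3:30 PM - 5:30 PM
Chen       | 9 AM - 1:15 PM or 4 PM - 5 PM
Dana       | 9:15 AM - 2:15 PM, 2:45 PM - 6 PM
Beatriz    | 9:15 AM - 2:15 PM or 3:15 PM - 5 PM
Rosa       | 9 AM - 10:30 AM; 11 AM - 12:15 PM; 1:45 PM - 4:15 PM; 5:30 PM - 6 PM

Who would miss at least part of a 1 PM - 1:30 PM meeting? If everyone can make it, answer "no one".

Oona: free for 13:00-13:30. Chen: not fully free for 13:00-13:30. Dana: free for 13:00-13:30. Beatriz: free for 13:00-13:30. Rosa: not fully free for 13:00-13:30.

Chen, Rosa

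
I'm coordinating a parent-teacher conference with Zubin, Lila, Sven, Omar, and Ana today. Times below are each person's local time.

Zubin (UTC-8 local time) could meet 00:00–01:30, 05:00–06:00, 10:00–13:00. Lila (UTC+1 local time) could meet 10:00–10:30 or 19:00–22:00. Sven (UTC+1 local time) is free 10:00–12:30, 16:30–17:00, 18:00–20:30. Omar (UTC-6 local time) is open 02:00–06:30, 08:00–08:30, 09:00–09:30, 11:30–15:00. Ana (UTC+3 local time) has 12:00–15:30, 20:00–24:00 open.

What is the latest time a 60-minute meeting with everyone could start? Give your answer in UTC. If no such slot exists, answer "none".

Zubin in UTC: 08:00-09:30, 13:00-14:00, 18:00-21:00 (add 8h to convert from UTC-8).
Lila in UTC: 09:00-09:30, 18:00-21:00 (subtract 1h to convert from UTC+1).
Sven in UTC: 09:00-11:30, 15:30-16:00, 17:00-19:30 (subtract 1h to convert from UTC+1).
Omar in UTC: 08:00-12:30, 14:00-14:30, 15:00-15:30, 17:30-21:00 (add 6h to convert from UTC-6).
Ana in UTC: 09:00-12:30, 17:00-21:00 (subtract 3h to convert from UTC+3).
Zubin ∩ Lila: 09:00-09:30, 18:00-21:00.
Zubin ∩ Lila ∩ Sven: 09:00-09:30, 18:00-19:30.
Zubin ∩ Lila ∩ Sven ∩ Omar: 09:00-09:30, 18:00-19:30.
Zubin ∩ Lila ∩ Sven ∩ Omar ∩ Ana: 09:00-09:30, 18:00-19:30.
The last common window of at least 60 minutes is 18:00-19:30; a 60-minute meeting can start as late as 18:30 and still end by 19:30.

18:30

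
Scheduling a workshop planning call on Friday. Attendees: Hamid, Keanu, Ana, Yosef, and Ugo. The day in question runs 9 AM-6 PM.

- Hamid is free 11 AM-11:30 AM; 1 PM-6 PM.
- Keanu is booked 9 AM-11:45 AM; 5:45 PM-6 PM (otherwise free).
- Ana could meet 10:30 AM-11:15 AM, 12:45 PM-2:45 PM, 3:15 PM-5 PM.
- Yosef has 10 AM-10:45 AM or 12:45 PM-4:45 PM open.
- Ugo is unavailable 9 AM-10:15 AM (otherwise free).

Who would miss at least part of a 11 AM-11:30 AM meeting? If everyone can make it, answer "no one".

Ana, Keanu, Yosef

Hamid free: 11:00-11:30, 13:00-18:00.
Keanu free: 11:45-17:45 (invert busy blocks within the working day).
Ana free: 10:30-11:15, 12:45-14:45, 15:15-17:00.
Yosef free: 10:00-10:45, 12:45-16:45.
Ugo free: 10:15-18:00 (invert busy blocks within the working day).
Hamid: free for 11:00-11:30. Keanu: not fully free for 11:00-11:30. Ana: not fully free for 11:00-11:30. Yosef: not fully free for 11:00-11:30. Ugo: free for 11:00-11:30.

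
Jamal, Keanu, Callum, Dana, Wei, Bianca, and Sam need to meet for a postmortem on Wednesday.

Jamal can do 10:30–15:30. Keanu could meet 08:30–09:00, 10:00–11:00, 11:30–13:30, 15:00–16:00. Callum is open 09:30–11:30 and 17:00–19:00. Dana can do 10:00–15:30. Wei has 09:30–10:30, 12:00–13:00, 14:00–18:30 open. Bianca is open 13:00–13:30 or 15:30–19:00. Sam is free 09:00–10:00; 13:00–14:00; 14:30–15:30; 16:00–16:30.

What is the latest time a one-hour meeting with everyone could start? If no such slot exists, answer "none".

Jamal ∩ Keanu: 10:30-11:00, 11:30-13:30, 15:00-15:30.
Jamal ∩ Keanu ∩ Callum: 10:30-11:00.
Jamal ∩ Keanu ∩ Callum ∩ Dana: 10:30-11:00.
Jamal ∩ Keanu ∩ Callum ∩ Dana ∩ Wei: ∅.
Jamal ∩ Keanu ∩ Callum ∩ Dana ∩ Wei ∩ Bianca: ∅.
Jamal ∩ Keanu ∩ Callum ∩ Dana ∩ Wei ∩ Bianca ∩ Sam: ∅.
There is no time when everyone is free.
No common window is at least 60 minutes long.

none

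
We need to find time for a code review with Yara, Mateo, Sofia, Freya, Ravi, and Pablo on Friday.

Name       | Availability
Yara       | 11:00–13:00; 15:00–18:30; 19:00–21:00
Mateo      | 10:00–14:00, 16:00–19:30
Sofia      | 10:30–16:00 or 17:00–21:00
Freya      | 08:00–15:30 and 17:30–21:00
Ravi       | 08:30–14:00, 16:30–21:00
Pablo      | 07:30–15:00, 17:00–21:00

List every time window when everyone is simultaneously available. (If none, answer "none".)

11:00-13:00, 17:30-18:30, 19:00-19:30

Yara ∩ Mateo: 11:00-13:00, 16:00-18:30, 19:00-19:30.
Yara ∩ Mateo ∩ Sofia: 11:00-13:00, 17:00-18:30, 19:00-19:30.
Yara ∩ Mateo ∩ Sofia ∩ Freya: 11:00-13:00, 17:30-18:30, 19:00-19:30.
Yara ∩ Mateo ∩ Sofia ∩ Freya ∩ Ravi: 11:00-13:00, 17:30-18:30, 19:00-19:30.
Yara ∩ Mateo ∩ Sofia ∩ Freya ∩ Ravi ∩ Pablo: 11:00-13:00, 17:30-18:30, 19:00-19:30.
Those are the intersection windows.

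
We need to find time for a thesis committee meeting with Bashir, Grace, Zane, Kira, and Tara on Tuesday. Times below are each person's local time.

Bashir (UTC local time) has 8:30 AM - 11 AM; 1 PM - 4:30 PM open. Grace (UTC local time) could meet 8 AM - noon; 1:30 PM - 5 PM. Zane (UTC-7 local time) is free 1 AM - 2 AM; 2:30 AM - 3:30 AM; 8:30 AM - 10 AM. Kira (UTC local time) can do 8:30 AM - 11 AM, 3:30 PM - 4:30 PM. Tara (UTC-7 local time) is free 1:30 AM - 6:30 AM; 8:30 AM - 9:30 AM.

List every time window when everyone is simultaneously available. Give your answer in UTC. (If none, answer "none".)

Bashir in UTC: 08:30-11:00, 13:00-16:30.
Grace in UTC: 08:00-12:00, 13:30-17:00.
Zane in UTC: 08:00-09:00, 09:30-10:30, 15:30-17:00 (add 7h to convert from UTC-7).
Kira in UTC: 08:30-11:00, 15:30-16:30.
Tara in UTC: 08:30-13:30, 15:30-16:30 (add 7h to convert from UTC-7).
Bashir ∩ Grace: 08:30-11:00, 13:30-16:30.
Bashir ∩ Grace ∩ Zane: 08:30-09:00, 09:30-10:30, 15:30-16:30.
Bashir ∩ Grace ∩ Zane ∩ Kira: 08:30-09:00, 09:30-10:30, 15:30-16:30.
Bashir ∩ Grace ∩ Zane ∩ Kira ∩ Tara: 08:30-09:00, 09:30-10:30, 15:30-16:30.
Those are the intersection windows.

08:30-09:00, 09:30-10:30, 15:30-16:30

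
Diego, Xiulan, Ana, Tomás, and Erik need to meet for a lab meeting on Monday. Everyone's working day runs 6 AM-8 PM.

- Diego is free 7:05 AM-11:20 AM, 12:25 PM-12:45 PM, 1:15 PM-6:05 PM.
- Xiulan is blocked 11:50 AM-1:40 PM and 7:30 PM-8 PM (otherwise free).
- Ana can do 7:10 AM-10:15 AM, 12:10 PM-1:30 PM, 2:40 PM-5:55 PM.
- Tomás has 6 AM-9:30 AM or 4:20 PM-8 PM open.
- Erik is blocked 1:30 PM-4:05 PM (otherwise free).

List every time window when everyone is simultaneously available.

07:10-09:30, 16:20-17:55

Diego free: 07:05-11:20, 12:25-12:45, 13:15-18:05.
Xiulan free: 06:00-11:50, 13:40-19:30 (invert busy blocks within the working day).
Ana free: 07:10-10:15, 12:10-13:30, 14:40-17:55.
Tomás free: 06:00-09:30, 16:20-20:00.
Erik free: 06:00-13:30, 16:05-20:00 (invert busy blocks within the working day).
Diego ∩ Xiulan: 07:05-11:20, 13:40-18:05.
Diego ∩ Xiulan ∩ Ana: 07:10-10:15, 14:40-17:55.
Diego ∩ Xiulan ∩ Ana ∩ Tomás: 07:10-09:30, 16:20-17:55.
Diego ∩ Xiulan ∩ Ana ∩ Tomás ∩ Erik: 07:10-09:30, 16:20-17:55.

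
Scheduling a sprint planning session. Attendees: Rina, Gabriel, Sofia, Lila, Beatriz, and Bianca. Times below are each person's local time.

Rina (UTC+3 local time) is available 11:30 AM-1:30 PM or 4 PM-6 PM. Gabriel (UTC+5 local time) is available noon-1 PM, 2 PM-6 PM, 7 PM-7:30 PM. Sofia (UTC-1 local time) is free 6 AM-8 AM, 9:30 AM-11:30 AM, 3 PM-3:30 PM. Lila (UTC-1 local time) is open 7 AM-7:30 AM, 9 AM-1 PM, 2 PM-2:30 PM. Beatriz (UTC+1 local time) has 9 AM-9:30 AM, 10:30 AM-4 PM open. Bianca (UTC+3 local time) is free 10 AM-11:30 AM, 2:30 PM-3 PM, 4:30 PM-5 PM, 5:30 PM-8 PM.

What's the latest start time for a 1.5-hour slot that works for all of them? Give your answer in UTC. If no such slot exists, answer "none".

Rina in UTC: 08:30-10:30, 13:00-15:00 (subtract 3h to convert from UTC+3).
Gabriel in UTC: 07:00-08:00, 09:00-13:00, 14:00-14:30 (subtract 5h to convert from UTC+5).
Sofia in UTC: 07:00-09:00, 10:30-12:30, 16:00-16:30 (add 1h to convert from UTC-1).
Lila in UTC: 08:00-08:30, 10:00-14:00, 15:00-15:30 (add 1h to convert from UTC-1).
Beatriz in UTC: 08:00-08:30, 09:30-15:00 (subtract 1h to convert from UTC+1).
Bianca in UTC: 07:00-08:30, 11:30-12:00, 13:30-14:00, 14:30-17:00 (subtract 3h to convert from UTC+3).
Rina ∩ Gabriel: 09:00-10:30, 14:00-14:30.
Rina ∩ Gabriel ∩ Sofia: ∅.
Rina ∩ Gabriel ∩ Sofia ∩ Lila: ∅.
Rina ∩ Gabriel ∩ Sofia ∩ Lila ∩ Beatriz: ∅.
Rina ∩ Gabriel ∩ Sofia ∩ Lila ∩ Beatriz ∩ Bianca: ∅.
There is no time when everyone is free.
No common window is at least 90 minutes long.

none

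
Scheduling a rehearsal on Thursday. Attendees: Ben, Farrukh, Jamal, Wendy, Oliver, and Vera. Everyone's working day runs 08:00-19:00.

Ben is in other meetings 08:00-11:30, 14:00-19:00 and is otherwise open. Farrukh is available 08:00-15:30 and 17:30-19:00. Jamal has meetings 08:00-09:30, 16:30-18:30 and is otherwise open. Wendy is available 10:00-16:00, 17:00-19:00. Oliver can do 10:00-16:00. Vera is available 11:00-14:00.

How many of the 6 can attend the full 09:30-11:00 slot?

Ben free: 11:30-14:00 (invert busy blocks within the working day).
Farrukh free: 08:00-15:30, 17:30-19:00.
Jamal free: 09:30-16:30, 18:30-19:00 (invert busy blocks within the working day).
Wendy free: 10:00-16:00, 17:00-19:00.
Oliver free: 10:00-16:00.
Vera free: 11:00-14:00.
Farrukh and Jamal can make the full 09:30-11:00 slot — that's 2.

2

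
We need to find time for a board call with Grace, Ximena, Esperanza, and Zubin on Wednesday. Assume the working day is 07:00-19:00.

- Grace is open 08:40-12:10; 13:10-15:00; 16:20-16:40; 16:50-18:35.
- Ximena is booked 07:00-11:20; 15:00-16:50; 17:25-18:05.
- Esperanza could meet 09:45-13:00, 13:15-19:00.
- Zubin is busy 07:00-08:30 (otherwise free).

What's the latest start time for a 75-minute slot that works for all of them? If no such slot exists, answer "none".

13:45

Grace free: 08:40-12:10, 13:10-15:00, 16:20-16:40, 16:50-18:35.
Ximena free: 11:20-15:00, 16:50-17:25, 18:05-19:00 (invert busy blocks within the working day).
Esperanza free: 09:45-13:00, 13:15-19:00.
Zubin free: 08:30-19:00 (invert busy blocks within the working day).
Grace ∩ Ximena: 11:20-12:10, 13:10-15:00, 16:50-17:25, 18:05-18:35.
Grace ∩ Ximena ∩ Esperanza: 11:20-12:10, 13:15-15:00, 16:50-17:25, 18:05-18:35.
Grace ∩ Ximena ∩ Esperanza ∩ Zubin: 11:20-12:10, 13:15-15:00, 16:50-17:25, 18:05-18:35.
So the common availability across everyone is 11:20-12:10, 13:15-15:00, 16:50-17:25, 18:05-18:35.
The last common window of at least 75 minutes is 13:15-15:00; a 75-minute meeting can start as late as 13:45 and still end by 15:00.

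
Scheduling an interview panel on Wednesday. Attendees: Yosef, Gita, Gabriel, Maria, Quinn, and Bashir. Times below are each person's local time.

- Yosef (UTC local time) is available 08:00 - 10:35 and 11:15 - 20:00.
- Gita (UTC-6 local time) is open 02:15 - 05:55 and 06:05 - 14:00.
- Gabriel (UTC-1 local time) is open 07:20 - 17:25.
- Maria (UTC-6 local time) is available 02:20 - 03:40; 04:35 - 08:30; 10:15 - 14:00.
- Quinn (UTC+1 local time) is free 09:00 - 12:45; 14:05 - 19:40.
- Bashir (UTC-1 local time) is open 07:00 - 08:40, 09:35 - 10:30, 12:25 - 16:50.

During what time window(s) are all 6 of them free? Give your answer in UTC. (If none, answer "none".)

Yosef in UTC: 08:00-10:35, 11:15-20:00.
Gita in UTC: 08:15-11:55, 12:05-20:00 (add 6h to convert from UTC-6).
Gabriel in UTC: 08:20-18:25 (add 1h to convert from UTC-1).
Maria in UTC: 08:20-09:40, 10:35-14:30, 16:15-20:00 (add 6h to convert from UTC-6).
Quinn in UTC: 08:00-11:45, 13:05-18:40 (subtract 1h to convert from UTC+1).
Bashir in UTC: 08:00-09:40, 10:35-11:30, 13:25-17:50 (add 1h to convert from UTC-1).
Yosef ∩ Gita: 08:15-10:35, 11:15-11:55, 12:05-20:00.
Yosef ∩ Gita ∩ Gabriel: 08:20-10:35, 11:15-11:55, 12:05-18:25.
Yosef ∩ Gita ∩ Gabriel ∩ Maria: 08:20-09:40, 11:15-11:55, 12:05-14:30, 16:15-18:25.
Yosef ∩ Gita ∩ Gabriel ∩ Maria ∩ Quinn: 08:20-09:40, 11:15-11:45, 13:05-14:30, 16:15-18:25.
Yosef ∩ Gita ∩ Gabriel ∩ Maria ∩ Quinn ∩ Bashir: 08:20-09:40, 11:15-11:30, 13:25-14:30, 16:15-17:50.

08:20-09:40, 11:15-11:30, 13:25-14:30, 16:15-17:50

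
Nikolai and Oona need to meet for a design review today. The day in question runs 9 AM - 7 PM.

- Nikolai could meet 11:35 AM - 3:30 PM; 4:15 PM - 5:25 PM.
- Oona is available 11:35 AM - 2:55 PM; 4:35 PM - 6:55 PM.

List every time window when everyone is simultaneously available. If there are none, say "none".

11:35-14:55, 16:35-17:25

Nikolai ∩ Oona: 11:35-14:55, 16:35-17:25.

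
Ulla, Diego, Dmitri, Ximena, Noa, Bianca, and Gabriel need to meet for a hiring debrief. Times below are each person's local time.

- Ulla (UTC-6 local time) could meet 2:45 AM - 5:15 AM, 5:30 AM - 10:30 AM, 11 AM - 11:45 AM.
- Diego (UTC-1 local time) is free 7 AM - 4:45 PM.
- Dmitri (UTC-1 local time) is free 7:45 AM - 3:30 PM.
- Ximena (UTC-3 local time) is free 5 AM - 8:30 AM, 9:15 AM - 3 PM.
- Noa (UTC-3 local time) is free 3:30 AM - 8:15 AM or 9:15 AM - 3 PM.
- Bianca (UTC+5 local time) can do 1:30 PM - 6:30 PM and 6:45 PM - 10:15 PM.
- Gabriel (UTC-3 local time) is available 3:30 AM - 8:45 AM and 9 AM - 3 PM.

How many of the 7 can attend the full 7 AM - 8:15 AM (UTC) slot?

Ulla in UTC: 08:45-11:15, 11:30-16:30, 17:00-17:45 (add 6h to convert from UTC-6).
Diego in UTC: 08:00-17:45 (add 1h to convert from UTC-1).
Dmitri in UTC: 08:45-16:30 (add 1h to convert from UTC-1).
Ximena in UTC: 08:00-11:30, 12:15-18:00 (add 3h to convert from UTC-3).
Noa in UTC: 06:30-11:15, 12:15-18:00 (add 3h to convert from UTC-3).
Bianca in UTC: 08:30-13:30, 13:45-17:15 (subtract 5h to convert from UTC+5).
Gabriel in UTC: 06:30-11:45, 12:00-18:00 (add 3h to convert from UTC-3).
Noa and Gabriel can make the full 07:00-08:15 slot — that's 2.

2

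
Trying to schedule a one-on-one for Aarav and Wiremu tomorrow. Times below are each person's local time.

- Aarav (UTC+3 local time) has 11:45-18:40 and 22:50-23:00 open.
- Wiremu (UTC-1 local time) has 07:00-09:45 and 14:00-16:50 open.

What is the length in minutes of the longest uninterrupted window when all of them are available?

Aarav in UTC: 08:45-15:40, 19:50-20:00 (subtract 3h to convert from UTC+3).
Wiremu in UTC: 08:00-10:45, 15:00-17:50 (add 1h to convert from UTC-1).
Aarav ∩ Wiremu: 08:45-10:45, 15:00-15:40.
Those are the intersection windows.
The longest is 08:45-10:45 at 120 minutes.

120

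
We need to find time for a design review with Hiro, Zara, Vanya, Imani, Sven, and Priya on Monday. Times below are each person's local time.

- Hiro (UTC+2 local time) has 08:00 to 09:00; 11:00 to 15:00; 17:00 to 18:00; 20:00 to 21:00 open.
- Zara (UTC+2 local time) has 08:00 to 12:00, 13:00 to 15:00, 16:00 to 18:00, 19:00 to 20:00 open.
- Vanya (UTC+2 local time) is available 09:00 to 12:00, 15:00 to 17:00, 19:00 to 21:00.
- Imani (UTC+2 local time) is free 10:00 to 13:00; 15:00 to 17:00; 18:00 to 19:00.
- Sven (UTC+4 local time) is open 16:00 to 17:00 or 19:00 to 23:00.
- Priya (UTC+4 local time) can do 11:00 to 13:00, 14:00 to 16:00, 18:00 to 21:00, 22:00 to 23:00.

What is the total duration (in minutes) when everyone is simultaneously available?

Hiro in UTC: 06:00-07:00, 09:00-13:00, 15:00-16:00, 18:00-19:00 (subtract 2h to convert from UTC+2).
Zara in UTC: 06:00-10:00, 11:00-13:00, 14:00-16:00, 17:00-18:00 (subtract 2h to convert from UTC+2).
Vanya in UTC: 07:00-10:00, 13:00-15:00, 17:00-19:00 (subtract 2h to convert from UTC+2).
Imani in UTC: 08:00-11:00, 13:00-15:00, 16:00-17:00 (subtract 2h to convert from UTC+2).
Sven in UTC: 12:00-13:00, 15:00-19:00 (subtract 4h to convert from UTC+4).
Priya in UTC: 07:00-09:00, 10:00-12:00, 14:00-17:00, 18:00-19:00 (subtract 4h to convert from UTC+4).
Hiro ∩ Zara: 06:00-07:00, 09:00-10:00, 11:00-13:00, 15:00-16:00.
Hiro ∩ Zara ∩ Vanya: 09:00-10:00.
Hiro ∩ Zara ∩ Vanya ∩ Imani: 09:00-10:00.
Hiro ∩ Zara ∩ Vanya ∩ Imani ∩ Sven: ∅.
Hiro ∩ Zara ∩ Vanya ∩ Imani ∩ Sven ∩ Priya: ∅.
There is no time when everyone is free.
There is no common window, so the total is 0 minutes.

0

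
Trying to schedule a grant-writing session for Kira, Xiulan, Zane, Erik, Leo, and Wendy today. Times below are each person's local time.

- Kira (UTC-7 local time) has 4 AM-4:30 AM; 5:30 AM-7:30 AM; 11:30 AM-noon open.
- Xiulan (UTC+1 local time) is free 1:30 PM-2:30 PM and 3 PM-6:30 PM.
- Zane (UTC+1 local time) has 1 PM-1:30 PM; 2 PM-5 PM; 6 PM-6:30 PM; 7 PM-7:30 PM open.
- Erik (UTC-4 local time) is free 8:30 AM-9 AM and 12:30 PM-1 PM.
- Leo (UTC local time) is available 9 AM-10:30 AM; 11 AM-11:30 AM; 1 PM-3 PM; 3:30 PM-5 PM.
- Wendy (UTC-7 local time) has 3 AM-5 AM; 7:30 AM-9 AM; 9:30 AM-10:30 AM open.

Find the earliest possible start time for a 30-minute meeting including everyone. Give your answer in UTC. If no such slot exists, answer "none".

none

Kira in UTC: 11:00-11:30, 12:30-14:30, 18:30-19:00 (add 7h to convert from UTC-7).
Xiulan in UTC: 12:30-13:30, 14:00-17:30 (subtract 1h to convert from UTC+1).
Zane in UTC: 12:00-12:30, 13:00-16:00, 17:00-17:30, 18:00-18:30 (subtract 1h to convert from UTC+1).
Erik in UTC: 12:30-13:00, 16:30-17:00 (add 4h to convert from UTC-4).
Leo in UTC: 09:00-10:30, 11:00-11:30, 13:00-15:00, 15:30-17:00.
Wendy in UTC: 10:00-12:00, 14:30-16:00, 16:30-17:30 (add 7h to convert from UTC-7).
Kira ∩ Xiulan: 12:30-13:30, 14:00-14:30.
Kira ∩ Xiulan ∩ Zane: 13:00-13:30, 14:00-14:30.
Kira ∩ Xiulan ∩ Zane ∩ Erik: ∅.
Kira ∩ Xiulan ∩ Zane ∩ Erik ∩ Leo: ∅.
Kira ∩ Xiulan ∩ Zane ∩ Erik ∩ Leo ∩ Wendy: ∅.
There is no time when everyone is free.
No common window is at least 30 minutes long.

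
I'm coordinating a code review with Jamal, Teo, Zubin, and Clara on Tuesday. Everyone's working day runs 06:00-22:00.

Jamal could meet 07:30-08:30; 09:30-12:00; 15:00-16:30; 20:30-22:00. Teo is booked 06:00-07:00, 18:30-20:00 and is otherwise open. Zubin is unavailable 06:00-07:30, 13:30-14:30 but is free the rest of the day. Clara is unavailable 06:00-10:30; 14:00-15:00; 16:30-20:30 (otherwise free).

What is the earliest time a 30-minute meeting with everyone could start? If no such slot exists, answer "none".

Jamal free: 07:30-08:30, 09:30-12:00, 15:00-16:30, 20:30-22:00.
Teo free: 07:00-18:30, 20:00-22:00 (invert busy blocks within the working day).
Zubin free: 07:30-13:30, 14:30-22:00 (invert busy blocks within the working day).
Clara free: 10:30-14:00, 15:00-16:30, 20:30-22:00 (invert busy blocks within the working day).
Jamal ∩ Teo: 07:30-08:30, 09:30-12:00, 15:00-16:30, 20:30-22:00.
Jamal ∩ Teo ∩ Zubin: 07:30-08:30, 09:30-12:00, 15:00-16:30, 20:30-22:00.
Jamal ∩ Teo ∩ Zubin ∩ Clara: 10:30-12:00, 15:00-16:30, 20:30-22:00.
Those are the intersection windows.
The first common window of at least 30 minutes is 10:30-12:00, so the earliest start is 10:30.

10:30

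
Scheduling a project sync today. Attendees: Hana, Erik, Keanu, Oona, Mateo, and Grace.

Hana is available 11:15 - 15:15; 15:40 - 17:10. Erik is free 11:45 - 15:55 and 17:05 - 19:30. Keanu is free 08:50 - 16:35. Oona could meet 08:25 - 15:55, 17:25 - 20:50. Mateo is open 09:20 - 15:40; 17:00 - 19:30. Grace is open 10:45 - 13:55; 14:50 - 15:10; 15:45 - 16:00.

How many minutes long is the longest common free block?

Hana ∩ Erik: 11:45-15:15, 15:40-15:55, 17:05-17:10.
Hana ∩ Erik ∩ Keanu: 11:45-15:15, 15:40-15:55.
Hana ∩ Erik ∩ Keanu ∩ Oona: 11:45-15:15, 15:40-15:55.
Hana ∩ Erik ∩ Keanu ∩ Oona ∩ Mateo: 11:45-15:15.
Hana ∩ Erik ∩ Keanu ∩ Oona ∩ Mateo ∩ Grace: 11:45-13:55, 14:50-15:10.
The longest is 11:45-13:55 at 130 minutes.

130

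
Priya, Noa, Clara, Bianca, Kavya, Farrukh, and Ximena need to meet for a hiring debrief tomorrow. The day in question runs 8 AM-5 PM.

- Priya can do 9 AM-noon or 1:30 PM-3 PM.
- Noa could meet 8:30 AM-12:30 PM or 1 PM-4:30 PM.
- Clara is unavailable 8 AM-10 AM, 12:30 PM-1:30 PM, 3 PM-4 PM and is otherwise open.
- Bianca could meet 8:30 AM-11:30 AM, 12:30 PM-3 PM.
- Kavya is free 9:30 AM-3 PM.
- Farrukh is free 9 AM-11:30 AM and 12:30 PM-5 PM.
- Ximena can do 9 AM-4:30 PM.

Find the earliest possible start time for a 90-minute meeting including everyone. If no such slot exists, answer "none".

Priya free: 09:00-12:00, 13:30-15:00.
Noa free: 08:30-12:30, 13:00-16:30.
Clara free: 10:00-12:30, 13:30-15:00, 16:00-17:00 (invert busy blocks within the working day).
Bianca free: 08:30-11:30, 12:30-15:00.
Kavya free: 09:30-15:00.
Farrukh free: 09:00-11:30, 12:30-17:00.
Ximena free: 09:00-16:30.
Priya ∩ Noa: 09:00-12:00, 13:30-15:00.
Priya ∩ Noa ∩ Clara: 10:00-12:00, 13:30-15:00.
Priya ∩ Noa ∩ Clara ∩ Bianca: 10:00-11:30, 13:30-15:00.
Priya ∩ Noa ∩ Clara ∩ Bianca ∩ Kavya: 10:00-11:30, 13:30-15:00.
Priya ∩ Noa ∩ Clara ∩ Bianca ∩ Kavya ∩ Farrukh: 10:00-11:30, 13:30-15:00.
Priya ∩ Noa ∩ Clara ∩ Bianca ∩ Kavya ∩ Farrukh ∩ Ximena: 10:00-11:30, 13:30-15:00.
The first common window of at least 90 minutes is 10:00-11:30, so the earliest start is 10:00.

10:00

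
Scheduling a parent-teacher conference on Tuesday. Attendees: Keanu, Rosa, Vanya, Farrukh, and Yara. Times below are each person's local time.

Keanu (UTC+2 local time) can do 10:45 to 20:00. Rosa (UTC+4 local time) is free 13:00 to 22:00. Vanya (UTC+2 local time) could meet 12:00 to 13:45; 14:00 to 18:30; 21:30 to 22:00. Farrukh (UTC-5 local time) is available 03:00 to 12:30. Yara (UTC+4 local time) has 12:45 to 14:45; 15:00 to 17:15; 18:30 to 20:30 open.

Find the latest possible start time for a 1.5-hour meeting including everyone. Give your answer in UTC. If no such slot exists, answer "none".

15:00

Keanu in UTC: 08:45-18:00 (subtract 2h to convert from UTC+2).
Rosa in UTC: 09:00-18:00 (subtract 4h to convert from UTC+4).
Vanya in UTC: 10:00-11:45, 12:00-16:30, 19:30-20:00 (subtract 2h to convert from UTC+2).
Farrukh in UTC: 08:00-17:30 (add 5h to convert from UTC-5).
Yara in UTC: 08:45-10:45, 11:00-13:15, 14:30-16:30 (subtract 4h to convert from UTC+4).
Keanu ∩ Rosa: 09:00-18:00.
Keanu ∩ Rosa ∩ Vanya: 10:00-11:45, 12:00-16:30.
Keanu ∩ Rosa ∩ Vanya ∩ Farrukh: 10:00-11:45, 12:00-16:30.
Keanu ∩ Rosa ∩ Vanya ∩ Farrukh ∩ Yara: 10:00-10:45, 11:00-11:45, 12:00-13:15, 14:30-16:30.
So the common availability across everyone is 10:00-10:45, 11:00-11:45, 12:00-13:15, 14:30-16:30.
The last common window of at least 90 minutes is 14:30-16:30; a 90-minute meeting can start as late as 15:00 and still end by 16:30.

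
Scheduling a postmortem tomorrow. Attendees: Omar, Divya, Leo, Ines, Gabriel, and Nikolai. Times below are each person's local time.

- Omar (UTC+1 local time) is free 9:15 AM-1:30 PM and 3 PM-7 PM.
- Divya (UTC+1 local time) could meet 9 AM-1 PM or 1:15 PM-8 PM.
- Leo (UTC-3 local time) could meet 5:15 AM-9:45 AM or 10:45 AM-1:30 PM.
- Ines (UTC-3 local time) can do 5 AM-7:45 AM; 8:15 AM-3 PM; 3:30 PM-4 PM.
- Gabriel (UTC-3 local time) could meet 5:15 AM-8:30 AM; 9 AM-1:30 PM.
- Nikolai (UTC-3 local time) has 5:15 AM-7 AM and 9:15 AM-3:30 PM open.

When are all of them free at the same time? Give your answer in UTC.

Omar in UTC: 08:15-12:30, 14:00-18:00 (subtract 1h to convert from UTC+1).
Divya in UTC: 08:00-12:00, 12:15-19:00 (subtract 1h to convert from UTC+1).
Leo in UTC: 08:15-12:45, 13:45-16:30 (add 3h to convert from UTC-3).
Ines in UTC: 08:00-10:45, 11:15-18:00, 18:30-19:00 (add 3h to convert from UTC-3).
Gabriel in UTC: 08:15-11:30, 12:00-16:30 (add 3h to convert from UTC-3).
Nikolai in UTC: 08:15-10:00, 12:15-18:30 (add 3h to convert from UTC-3).
Omar ∩ Divya: 08:15-12:00, 12:15-12:30, 14:00-18:00.
Omar ∩ Divya ∩ Leo: 08:15-12:00, 12:15-12:30, 14:00-16:30.
Omar ∩ Divya ∩ Leo ∩ Ines: 08:15-10:45, 11:15-12:00, 12:15-12:30, 14:00-16:30.
Omar ∩ Divya ∩ Leo ∩ Ines ∩ Gabriel: 08:15-10:45, 11:15-11:30, 12:15-12:30, 14:00-16:30.
Omar ∩ Divya ∩ Leo ∩ Ines ∩ Gabriel ∩ Nikolai: 08:15-10:00, 12:15-12:30, 14:00-16:30.

08:15-10:00, 12:15-12:30, 14:00-16:30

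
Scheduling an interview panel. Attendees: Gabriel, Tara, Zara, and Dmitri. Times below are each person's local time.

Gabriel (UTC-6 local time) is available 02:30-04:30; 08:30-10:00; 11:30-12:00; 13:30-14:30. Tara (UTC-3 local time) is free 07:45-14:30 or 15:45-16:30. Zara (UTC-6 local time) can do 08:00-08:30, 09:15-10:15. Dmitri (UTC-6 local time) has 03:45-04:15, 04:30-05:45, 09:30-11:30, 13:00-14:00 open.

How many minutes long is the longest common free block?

30

Gabriel in UTC: 08:30-10:30, 14:30-16:00, 17:30-18:00, 19:30-20:30 (add 6h to convert from UTC-6).
Tara in UTC: 10:45-17:30, 18:45-19:30 (add 3h to convert from UTC-3).
Zara in UTC: 14:00-14:30, 15:15-16:15 (add 6h to convert from UTC-6).
Dmitri in UTC: 09:45-10:15, 10:30-11:45, 15:30-17:30, 19:00-20:00 (add 6h to convert from UTC-6).
Gabriel ∩ Tara: 14:30-16:00.
Gabriel ∩ Tara ∩ Zara: 15:15-16:00.
Gabriel ∩ Tara ∩ Zara ∩ Dmitri: 15:30-16:00.
The longest is 15:30-16:00 at 30 minutes.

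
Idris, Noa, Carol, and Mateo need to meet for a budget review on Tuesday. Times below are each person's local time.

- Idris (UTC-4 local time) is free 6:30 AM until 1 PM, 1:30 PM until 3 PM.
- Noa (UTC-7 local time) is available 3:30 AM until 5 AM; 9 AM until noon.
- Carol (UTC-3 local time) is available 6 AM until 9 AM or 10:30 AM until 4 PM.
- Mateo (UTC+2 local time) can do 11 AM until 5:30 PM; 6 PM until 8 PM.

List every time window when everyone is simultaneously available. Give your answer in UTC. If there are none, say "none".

Idris in UTC: 10:30-17:00, 17:30-19:00 (add 4h to convert from UTC-4).
Noa in UTC: 10:30-12:00, 16:00-19:00 (add 7h to convert from UTC-7).
Carol in UTC: 09:00-12:00, 13:30-19:00 (add 3h to convert from UTC-3).
Mateo in UTC: 09:00-15:30, 16:00-18:00 (subtract 2h to convert from UTC+2).
Idris ∩ Noa: 10:30-12:00, 16:00-17:00, 17:30-19:00.
Idris ∩ Noa ∩ Carol: 10:30-12:00, 16:00-17:00, 17:30-19:00.
Idris ∩ Noa ∩ Carol ∩ Mateo: 10:30-12:00, 16:00-17:00, 17:30-18:00.

10:30-12:00, 16:00-17:00, 17:30-18:00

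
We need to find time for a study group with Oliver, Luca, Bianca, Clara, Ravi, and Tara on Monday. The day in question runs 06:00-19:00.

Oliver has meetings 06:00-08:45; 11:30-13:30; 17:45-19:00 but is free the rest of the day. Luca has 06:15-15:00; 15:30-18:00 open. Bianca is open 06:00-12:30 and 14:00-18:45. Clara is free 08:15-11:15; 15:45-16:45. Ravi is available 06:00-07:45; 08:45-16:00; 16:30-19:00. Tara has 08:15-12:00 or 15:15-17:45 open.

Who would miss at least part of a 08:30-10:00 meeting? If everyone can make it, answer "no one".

Oliver free: 08:45-11:30, 13:30-17:45 (invert busy blocks within the working day).
Luca free: 06:15-15:00, 15:30-18:00.
Bianca free: 06:00-12:30, 14:00-18:45.
Clara free: 08:15-11:15, 15:45-16:45.
Ravi free: 06:00-07:45, 08:45-16:00, 16:30-19:00.
Tara free: 08:15-12:00, 15:15-17:45.
Oliver: not fully free for 08:30-10:00. Luca: free for 08:30-10:00. Bianca: free for 08:30-10:00. Clara: free for 08:30-10:00. Ravi: not fully free for 08:30-10:00. Tara: free for 08:30-10:00.

Oliver, Ravi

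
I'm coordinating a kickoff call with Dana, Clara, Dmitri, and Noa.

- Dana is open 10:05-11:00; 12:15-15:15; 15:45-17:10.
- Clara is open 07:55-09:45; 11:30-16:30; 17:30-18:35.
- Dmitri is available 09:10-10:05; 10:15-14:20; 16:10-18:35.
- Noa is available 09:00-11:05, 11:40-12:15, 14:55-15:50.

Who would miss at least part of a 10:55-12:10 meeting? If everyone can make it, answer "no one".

Clara, Dana, Noa

Dana: not fully free for 10:55-12:10. Clara: not fully free for 10:55-12:10. Dmitri: free for 10:55-12:10. Noa: not fully free for 10:55-12:10.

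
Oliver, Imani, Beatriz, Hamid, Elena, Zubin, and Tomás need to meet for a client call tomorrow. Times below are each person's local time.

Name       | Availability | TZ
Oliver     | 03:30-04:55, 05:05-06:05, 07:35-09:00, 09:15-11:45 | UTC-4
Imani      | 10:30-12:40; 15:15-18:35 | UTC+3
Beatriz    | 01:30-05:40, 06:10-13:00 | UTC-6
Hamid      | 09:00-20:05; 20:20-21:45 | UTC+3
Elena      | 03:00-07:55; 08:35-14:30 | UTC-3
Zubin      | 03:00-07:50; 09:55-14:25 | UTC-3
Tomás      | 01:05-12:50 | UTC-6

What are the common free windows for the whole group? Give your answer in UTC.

Oliver in UTC: 07:30-08:55, 09:05-10:05, 11:35-13:00, 13:15-15:45 (add 4h to convert from UTC-4).
Imani in UTC: 07:30-09:40, 12:15-15:35 (subtract 3h to convert from UTC+3).
Beatriz in UTC: 07:30-11:40, 12:10-19:00 (add 6h to convert from UTC-6).
Hamid in UTC: 06:00-17:05, 17:20-18:45 (subtract 3h to convert from UTC+3).
Elena in UTC: 06:00-10:55, 11:35-17:30 (add 3h to convert from UTC-3).
Zubin in UTC: 06:00-10:50, 12:55-17:25 (add 3h to convert from UTC-3).
Tomás in UTC: 07:05-18:50 (add 6h to convert from UTC-6).
Oliver ∩ Imani: 07:30-08:55, 09:05-09:40, 12:15-13:00, 13:15-15:35.
Oliver ∩ Imani ∩ Beatriz: 07:30-08:55, 09:05-09:40, 12:15-13:00, 13:15-15:35.
Oliver ∩ Imani ∩ Beatriz ∩ Hamid: 07:30-08:55, 09:05-09:40, 12:15-13:00, 13:15-15:35.
Oliver ∩ Imani ∩ Beatriz ∩ Hamid ∩ Elena: 07:30-08:55, 09:05-09:40, 12:15-13:00, 13:15-15:35.
Oliver ∩ Imani ∩ Beatriz ∩ Hamid ∩ Elena ∩ Zubin: 07:30-08:55, 09:05-09:40, 12:55-13:00, 13:15-15:35.
Oliver ∩ Imani ∩ Beatriz ∩ Hamid ∩ Elena ∩ Zubin ∩ Tomás: 07:30-08:55, 09:05-09:40, 12:55-13:00, 13:15-15:35.

07:30-08:55, 09:05-09:40, 12:55-13:00, 13:15-15:35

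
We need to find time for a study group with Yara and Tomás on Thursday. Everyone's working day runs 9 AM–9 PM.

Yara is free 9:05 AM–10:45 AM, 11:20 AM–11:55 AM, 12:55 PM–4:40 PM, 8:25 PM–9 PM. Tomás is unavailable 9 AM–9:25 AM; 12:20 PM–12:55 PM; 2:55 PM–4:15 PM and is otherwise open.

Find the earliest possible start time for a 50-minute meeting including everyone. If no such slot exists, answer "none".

Yara free: 09:05-10:45, 11:20-11:55, 12:55-16:40, 20:25-21:00.
Tomás free: 09:25-12:20, 12:55-14:55, 16:15-21:00 (invert busy blocks within the working day).
Yara ∩ Tomás: 09:25-10:45, 11:20-11:55, 12:55-14:55, 16:15-16:40, 20:25-21:00.
Those are the intersection windows.
The first common window of at least 50 minutes is 09:25-10:45, so the earliest start is 09:25.

09:25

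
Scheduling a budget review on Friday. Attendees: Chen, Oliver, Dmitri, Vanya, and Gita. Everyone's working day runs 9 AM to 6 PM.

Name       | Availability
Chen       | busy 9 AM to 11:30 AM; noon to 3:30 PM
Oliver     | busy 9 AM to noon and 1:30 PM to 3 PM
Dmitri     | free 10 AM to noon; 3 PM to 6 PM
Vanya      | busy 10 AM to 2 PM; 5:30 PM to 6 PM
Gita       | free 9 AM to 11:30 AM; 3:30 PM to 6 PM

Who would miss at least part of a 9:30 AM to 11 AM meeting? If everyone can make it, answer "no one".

Chen, Dmitri, Oliver, Vanya

Chen free: 11:30-12:00, 15:30-18:00 (invert busy blocks within the working day).
Oliver free: 12:00-13:30, 15:00-18:00 (invert busy blocks within the working day).
Dmitri free: 10:00-12:00, 15:00-18:00.
Vanya free: 09:00-10:00, 14:00-17:30 (invert busy blocks within the working day).
Gita free: 09:00-11:30, 15:30-18:00.
Chen: not fully free for 09:30-11:00. Oliver: not fully free for 09:30-11:00. Dmitri: not fully free for 09:30-11:00. Vanya: not fully free for 09:30-11:00. Gita: free for 09:30-11:00.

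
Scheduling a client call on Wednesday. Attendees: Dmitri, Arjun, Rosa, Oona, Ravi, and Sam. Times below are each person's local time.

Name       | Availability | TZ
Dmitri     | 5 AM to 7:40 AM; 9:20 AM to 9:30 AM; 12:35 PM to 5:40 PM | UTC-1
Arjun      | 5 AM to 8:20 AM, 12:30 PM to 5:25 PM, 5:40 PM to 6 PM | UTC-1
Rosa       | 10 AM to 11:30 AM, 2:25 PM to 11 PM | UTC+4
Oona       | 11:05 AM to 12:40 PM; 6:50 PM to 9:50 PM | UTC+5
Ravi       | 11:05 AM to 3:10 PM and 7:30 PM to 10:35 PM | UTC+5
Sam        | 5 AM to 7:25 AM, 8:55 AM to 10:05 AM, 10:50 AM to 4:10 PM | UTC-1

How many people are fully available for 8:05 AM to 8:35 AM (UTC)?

Dmitri in UTC: 06:00-08:40, 10:20-10:30, 13:35-18:40 (add 1h to convert from UTC-1).
Arjun in UTC: 06:00-09:20, 13:30-18:25, 18:40-19:00 (add 1h to convert from UTC-1).
Rosa in UTC: 06:00-07:30, 10:25-19:00 (subtract 4h to convert from UTC+4).
Oona in UTC: 06:05-07:40, 13:50-16:50 (subtract 5h to convert from UTC+5).
Ravi in UTC: 06:05-10:10, 14:30-17:35 (subtract 5h to convert from UTC+5).
Sam in UTC: 06:00-08:25, 09:55-11:05, 11:50-17:10 (add 1h to convert from UTC-1).
Dmitri, Arjun, and Ravi can make the full 08:05-08:35 slot — that's 3.

3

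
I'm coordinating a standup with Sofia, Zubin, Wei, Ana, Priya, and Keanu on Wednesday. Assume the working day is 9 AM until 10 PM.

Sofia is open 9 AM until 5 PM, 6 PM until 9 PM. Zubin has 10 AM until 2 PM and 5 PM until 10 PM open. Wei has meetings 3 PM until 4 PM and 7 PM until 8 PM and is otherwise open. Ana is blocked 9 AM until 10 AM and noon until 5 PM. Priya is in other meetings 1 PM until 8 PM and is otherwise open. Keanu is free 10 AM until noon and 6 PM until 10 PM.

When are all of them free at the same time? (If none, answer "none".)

Sofia free: 09:00-17:00, 18:00-21:00.
Zubin free: 10:00-14:00, 17:00-22:00.
Wei free: 09:00-15:00, 16:00-19:00, 20:00-22:00 (invert busy blocks within the working day).
Ana free: 10:00-12:00, 17:00-22:00 (invert busy blocks within the working day).
Priya free: 09:00-13:00, 20:00-22:00 (invert busy blocks within the working day).
Keanu free: 10:00-12:00, 18:00-22:00.
Sofia ∩ Zubin: 10:00-14:00, 18:00-21:00.
Sofia ∩ Zubin ∩ Wei: 10:00-14:00, 18:00-19:00, 20:00-21:00.
Sofia ∩ Zubin ∩ Wei ∩ Ana: 10:00-12:00, 18:00-19:00, 20:00-21:00.
Sofia ∩ Zubin ∩ Wei ∩ Ana ∩ Priya: 10:00-12:00, 20:00-21:00.
Sofia ∩ Zubin ∩ Wei ∩ Ana ∩ Priya ∩ Keanu: 10:00-12:00, 20:00-21:00.
So the common availability across everyone is 10:00-12:00, 20:00-21:00.

10:00-12:00, 20:00-21:00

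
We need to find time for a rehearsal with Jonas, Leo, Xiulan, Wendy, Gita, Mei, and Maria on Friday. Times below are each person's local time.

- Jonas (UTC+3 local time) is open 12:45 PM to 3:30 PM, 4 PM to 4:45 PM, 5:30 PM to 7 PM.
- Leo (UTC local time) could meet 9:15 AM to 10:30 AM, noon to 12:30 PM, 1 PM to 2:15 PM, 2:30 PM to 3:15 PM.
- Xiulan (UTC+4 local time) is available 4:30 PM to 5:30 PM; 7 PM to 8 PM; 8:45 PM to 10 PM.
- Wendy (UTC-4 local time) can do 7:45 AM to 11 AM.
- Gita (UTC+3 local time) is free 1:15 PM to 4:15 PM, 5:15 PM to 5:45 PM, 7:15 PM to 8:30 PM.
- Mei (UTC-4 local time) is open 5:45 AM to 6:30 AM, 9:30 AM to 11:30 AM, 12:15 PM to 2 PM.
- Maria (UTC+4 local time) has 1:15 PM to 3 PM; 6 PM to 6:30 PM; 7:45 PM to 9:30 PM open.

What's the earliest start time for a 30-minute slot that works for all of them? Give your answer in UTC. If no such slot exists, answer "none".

Jonas in UTC: 09:45-12:30, 13:00-13:45, 14:30-16:00 (subtract 3h to convert from UTC+3).
Leo in UTC: 09:15-10:30, 12:00-12:30, 13:00-14:15, 14:30-15:15.
Xiulan in UTC: 12:30-13:30, 15:00-16:00, 16:45-18:00 (subtract 4h to convert from UTC+4).
Wendy in UTC: 11:45-15:00 (add 4h to convert from UTC-4).
Gita in UTC: 10:15-13:15, 14:15-14:45, 16:15-17:30 (subtract 3h to convert from UTC+3).
Mei in UTC: 09:45-10:30, 13:30-15:30, 16:15-18:00 (add 4h to convert from UTC-4).
Maria in UTC: 09:15-11:00, 14:00-14:30, 15:45-17:30 (subtract 4h to convert from UTC+4).
Jonas ∩ Leo: 09:45-10:30, 12:00-12:30, 13:00-13:45, 14:30-15:15.
Jonas ∩ Leo ∩ Xiulan: 13:00-13:30, 15:00-15:15.
Jonas ∩ Leo ∩ Xiulan ∩ Wendy: 13:00-13:30.
Jonas ∩ Leo ∩ Xiulan ∩ Wendy ∩ Gita: 13:00-13:15.
Jonas ∩ Leo ∩ Xiulan ∩ Wendy ∩ Gita ∩ Mei: ∅.
Jonas ∩ Leo ∩ Xiulan ∩ Wendy ∩ Gita ∩ Mei ∩ Maria: ∅.
There is no time when everyone is free.
No common window is at least 30 minutes long.

none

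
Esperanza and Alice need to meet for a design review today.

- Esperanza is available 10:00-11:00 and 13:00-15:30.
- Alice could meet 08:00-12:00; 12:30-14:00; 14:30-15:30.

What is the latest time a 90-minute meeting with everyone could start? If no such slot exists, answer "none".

Esperanza ∩ Alice: 10:00-11:00, 13:00-14:00, 14:30-15:30.
No common window is at least 90 minutes long.

none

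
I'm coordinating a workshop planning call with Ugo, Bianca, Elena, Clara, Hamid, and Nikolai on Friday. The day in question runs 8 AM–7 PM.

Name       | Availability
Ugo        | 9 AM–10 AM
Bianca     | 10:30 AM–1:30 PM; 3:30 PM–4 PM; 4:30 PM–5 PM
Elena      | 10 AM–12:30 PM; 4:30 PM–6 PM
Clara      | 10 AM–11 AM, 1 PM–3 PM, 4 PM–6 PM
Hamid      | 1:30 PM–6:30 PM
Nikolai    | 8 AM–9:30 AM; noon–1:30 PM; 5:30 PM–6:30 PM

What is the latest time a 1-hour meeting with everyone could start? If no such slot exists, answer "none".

none

Ugo ∩ Bianca: ∅.
Ugo ∩ Bianca ∩ Elena: ∅.
Ugo ∩ Bianca ∩ Elena ∩ Clara: ∅.
Ugo ∩ Bianca ∩ Elena ∩ Clara ∩ Hamid: ∅.
Ugo ∩ Bianca ∩ Elena ∩ Clara ∩ Hamid ∩ Nikolai: ∅.
There is no time when everyone is free.
No common window is at least 60 minutes long.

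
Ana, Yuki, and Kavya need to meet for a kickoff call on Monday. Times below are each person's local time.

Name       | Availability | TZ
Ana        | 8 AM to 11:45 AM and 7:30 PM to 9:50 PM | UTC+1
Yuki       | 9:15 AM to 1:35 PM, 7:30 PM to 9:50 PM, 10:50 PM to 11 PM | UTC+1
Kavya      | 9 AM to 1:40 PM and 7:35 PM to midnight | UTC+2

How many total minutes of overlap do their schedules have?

Ana in UTC: 07:00-10:45, 18:30-20:50 (subtract 1h to convert from UTC+1).
Yuki in UTC: 08:15-12:35, 18:30-20:50, 21:50-22:00 (subtract 1h to convert from UTC+1).
Kavya in UTC: 07:00-11:40, 17:35-22:00 (subtract 2h to convert from UTC+2).
Ana ∩ Yuki: 08:15-10:45, 18:30-20:50.
Ana ∩ Yuki ∩ Kavya: 08:15-10:45, 18:30-20:50.
Those are the intersection windows.
Summing the common windows: 150 + 140 = 290 minutes.

290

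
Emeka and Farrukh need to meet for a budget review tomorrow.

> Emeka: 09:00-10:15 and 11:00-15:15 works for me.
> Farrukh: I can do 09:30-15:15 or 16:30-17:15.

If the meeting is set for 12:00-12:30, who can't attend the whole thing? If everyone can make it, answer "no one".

no one

Emeka: free for 12:00-12:30. Farrukh: free for 12:00-12:30.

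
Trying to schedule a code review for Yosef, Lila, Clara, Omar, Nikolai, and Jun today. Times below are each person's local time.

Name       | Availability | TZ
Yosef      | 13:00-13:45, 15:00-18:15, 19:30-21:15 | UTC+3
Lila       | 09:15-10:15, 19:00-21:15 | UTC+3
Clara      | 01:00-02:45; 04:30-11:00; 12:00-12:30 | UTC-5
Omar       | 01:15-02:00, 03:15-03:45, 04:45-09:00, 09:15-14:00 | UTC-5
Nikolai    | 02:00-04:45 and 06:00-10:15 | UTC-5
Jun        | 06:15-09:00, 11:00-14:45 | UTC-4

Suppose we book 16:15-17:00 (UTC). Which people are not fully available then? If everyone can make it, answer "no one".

Clara, Nikolai, Yosef

Yosef in UTC: 10:00-10:45, 12:00-15:15, 16:30-18:15 (subtract 3h to convert from UTC+3).
Lila in UTC: 06:15-07:15, 16:00-18:15 (subtract 3h to convert from UTC+3).
Clara in UTC: 06:00-07:45, 09:30-16:00, 17:00-17:30 (add 5h to convert from UTC-5).
Omar in UTC: 06:15-07:00, 08:15-08:45, 09:45-14:00, 14:15-19:00 (add 5h to convert from UTC-5).
Nikolai in UTC: 07:00-09:45, 11:00-15:15 (add 5h to convert from UTC-5).
Jun in UTC: 10:15-13:00, 15:00-18:45 (add 4h to convert from UTC-4).
Yosef: not fully free for 16:15-17:00. Lila: free for 16:15-17:00. Clara: not fully free for 16:15-17:00. Omar: free for 16:15-17:00. Nikolai: not fully free for 16:15-17:00. Jun: free for 16:15-17:00.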